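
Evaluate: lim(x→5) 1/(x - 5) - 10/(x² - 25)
This is an ∞-∞ indeterminate form.

Combine fractions or rationalize to convert ∞-∞ to 0/0 form:
  lim(x→5) 1/(x - 5) - 10/(x² - 25) = 1/10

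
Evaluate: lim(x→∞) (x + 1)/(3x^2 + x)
This is an ∞/∞ indeterminate form.

Apply L'Hôpital's rule: differentiate numerator and denominator separately.
  f(x) = x + 1   ⇒   f'(x) = 1
  g(x) = 3·x^2 + x   ⇒   g'(x) = 6·x + 1
  lim(x→∞) f'(x)/g'(x) = lim(x→∞) (1)/(6·x + 1)
  = 0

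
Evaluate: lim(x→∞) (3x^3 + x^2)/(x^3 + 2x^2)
This is an ∞/∞ indeterminate form.

Apply L'Hôpital's rule: differentiate numerator and denominator separately.
  f(x) = 3·x^3 + x^2   ⇒   f'(x) = 9·x^2 + 2·x
  g(x) = x^3 + 2·x^2   ⇒   g'(x) = 3·x^2 + 4·x
  lim(x→∞) f'(x)/g'(x) = lim(x→∞) (9·x^2 + 2·x)/(3·x^2 + 4·x)
  = 3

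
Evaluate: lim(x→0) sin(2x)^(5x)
This is an exponential indeterminate form.

For exponential indeterminate forms, take the natural log:
  Let L = lim(x→0) sin(2x)^(5x)
  Then ln(L) = lim(x→0) [exponent × ln(base)]
  Evaluate using L'Hôpital or standard limits, then exponentiate.
  L = 1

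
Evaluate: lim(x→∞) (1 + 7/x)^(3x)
This is an exponential indeterminate form.

For exponential indeterminate forms, take the natural log:
  Let L = lim(x→∞) (1 + 7/x)^(3x)
  Then ln(L) = lim(x→∞) [exponent × ln(base)]
  Evaluate using L'Hôpital or standard limits, then exponentiate.
  L = e^(21)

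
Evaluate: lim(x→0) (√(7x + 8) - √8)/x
This is a standard limit.

Factor or rationalize the expression:
  lim(x→0) (√(7x + 8) - √8)/x = 7·sqrt(2)/8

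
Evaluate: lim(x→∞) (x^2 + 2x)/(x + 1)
This is an ∞/∞ indeterminate form.

Apply L'Hôpital's rule: differentiate numerator and denominator separately.
  f(x) = x^2 + 2·x   ⇒   f'(x) = 2·x + 2
  g(x) = x + 1   ⇒   g'(x) = 1
  lim(x→∞) f'(x)/g'(x) = lim(x→∞) (2·x + 2)/(1)
  = ∞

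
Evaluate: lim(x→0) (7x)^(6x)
This is an exponential indeterminate form.

For exponential indeterminate forms, take the natural log:
  Let L = lim(x→0) (7x)^(6x)
  Then ln(L) = lim(x→0) [exponent × ln(base)]
  Evaluate using L'Hôpital or standard limits, then exponentiate.
  L = 1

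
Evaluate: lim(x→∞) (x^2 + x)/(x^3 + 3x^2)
This is an ∞/∞ indeterminate form.

Apply L'Hôpital's rule: differentiate numerator and denominator separately.
  f(x) = x^2 + x   ⇒   f'(x) = 2·x + 1
  g(x) = x^3 + 3·x^2   ⇒   g'(x) = 3·x^2 + 6·x
  lim(x→∞) f'(x)/g'(x) = lim(x→∞) (2·x + 1)/(3·x^2 + 6·x)
  = 0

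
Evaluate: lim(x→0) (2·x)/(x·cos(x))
This is a 0/0 indeterminate form.

Apply L'Hôpital's rule: differentiate numerator and denominator separately.
  f(x) = 2·x   ⇒   f'(x) = 2
  g(x) = x·cos(x)   ⇒   g'(x) = -x·sin(x) + cos(x)
  lim(x→0) f'(x)/g'(x) = lim(x→0) (2)/(-x·sin(x) + cos(x))
  = 2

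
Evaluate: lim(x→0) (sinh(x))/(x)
This is a 0/0 indeterminate form.

Apply L'Hôpital's rule: differentiate numerator and denominator separately.
  f(x) = sinh(x)   ⇒   f'(x) = cosh(x)
  g(x) = x   ⇒   g'(x) = 1
  lim(x→0) f'(x)/g'(x) = lim(x→0) (cosh(x))/(1)
  = 1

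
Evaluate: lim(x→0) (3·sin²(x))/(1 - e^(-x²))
This is a 0/0 indeterminate form.

Apply L'Hôpital's rule: differentiate numerator and denominator separately.
  f(x) = 3·sin(x)^2   ⇒   f'(x) = 6·sin(x)·cos(x)
  g(x) = 1 - e^(-x^2)   ⇒   g'(x) = 2·x·e^(-x^2)
  lim(x→0) f'(x)/g'(x) = lim(x→0) (6·sin(x)·cos(x))/(2·x·e^(-x^2))
  = 3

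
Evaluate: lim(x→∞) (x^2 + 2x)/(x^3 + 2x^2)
This is an ∞/∞ indeterminate form.

Apply L'Hôpital's rule: differentiate numerator and denominator separately.
  f(x) = x^2 + 2·x   ⇒   f'(x) = 2·x + 2
  g(x) = x^3 + 2·x^2   ⇒   g'(x) = 3·x^2 + 4·x
  lim(x→∞) f'(x)/g'(x) = lim(x→∞) (2·x + 2)/(3·x^2 + 4·x)
  = 0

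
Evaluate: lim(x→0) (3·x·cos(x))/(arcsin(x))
This is a 0/0 indeterminate form.

Apply L'Hôpital's rule: differentiate numerator and denominator separately.
  f(x) = 3·x·cos(x)   ⇒   f'(x) = -3·x·sin(x) + 3·cos(x)
  g(x) = asin(x)   ⇒   g'(x) = 1/sqrt(1 - x^2)
  lim(x→0) f'(x)/g'(x) = lim(x→0) (-3·x·sin(x) + 3·cos(x))/(1/sqrt(1 - x^2))
  = 3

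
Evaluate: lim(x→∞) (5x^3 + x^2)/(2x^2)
This is an ∞/∞ indeterminate form.

Apply L'Hôpital's rule: differentiate numerator and denominator separately.
  f(x) = 5·x^3 + x^2   ⇒   f'(x) = 15·x^2 + 2·x
  g(x) = 2·x^2   ⇒   g'(x) = 4·x
  lim(x→∞) f'(x)/g'(x) = lim(x→∞) (15·x^2 + 2·x)/(4·x)
  = ∞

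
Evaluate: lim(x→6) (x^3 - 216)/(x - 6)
This is a standard limit.

Factor or rationalize the expression:
  lim(x→6) (x^3 - 216)/(x - 6) = 108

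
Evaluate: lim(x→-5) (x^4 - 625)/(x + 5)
This is a standard limit.

Factor or rationalize the expression:
  lim(x→-5) (x^4 - 625)/(x + 5) = -500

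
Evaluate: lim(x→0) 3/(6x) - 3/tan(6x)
This is an ∞-∞ indeterminate form.

Combine fractions or rationalize to convert ∞-∞ to 0/0 form:
  lim(x→0) 3/(6x) - 3/tan(6x) = 0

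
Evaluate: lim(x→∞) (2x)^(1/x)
This is an exponential indeterminate form.

For exponential indeterminate forms, take the natural log:
  Let L = lim(x→∞) (2x)^(1/x)
  Then ln(L) = lim(x→∞) [exponent × ln(base)]
  Evaluate using L'Hôpital or standard limits, then exponentiate.
  L = 1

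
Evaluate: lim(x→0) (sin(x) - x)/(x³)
This is a 0/0 indeterminate form.

Apply L'Hôpital's rule: differentiate numerator and denominator separately.
  f(x) = -x + sin(x)   ⇒   f'(x) = cos(x) - 1
  g(x) = x^3   ⇒   g'(x) = 3·x^2
  lim(x→0) f'(x)/g'(x) = lim(x→0) (cos(x) - 1)/(3·x^2)
  = -1/6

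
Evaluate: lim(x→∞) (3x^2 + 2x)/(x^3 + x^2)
This is an ∞/∞ indeterminate form.

Apply L'Hôpital's rule: differentiate numerator and denominator separately.
  f(x) = 3·x^2 + 2·x   ⇒   f'(x) = 6·x + 2
  g(x) = x^3 + x^2   ⇒   g'(x) = 3·x^2 + 2·x
  lim(x→∞) f'(x)/g'(x) = lim(x→∞) (6·x + 2)/(3·x^2 + 2·x)
  = 0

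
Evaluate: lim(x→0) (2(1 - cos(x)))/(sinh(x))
This is a 0/0 indeterminate form.

Apply L'Hôpital's rule: differentiate numerator and denominator separately.
  f(x) = 2 - 2·cos(x)   ⇒   f'(x) = 2·sin(x)
  g(x) = sinh(x)   ⇒   g'(x) = cosh(x)
  lim(x→0) f'(x)/g'(x) = lim(x→0) (2·sin(x))/(cosh(x))
  = 0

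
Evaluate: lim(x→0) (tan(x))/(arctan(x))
This is a 0/0 indeterminate form.

Apply L'Hôpital's rule: differentiate numerator and denominator separately.
  f(x) = tan(x)   ⇒   f'(x) = tan(x)^2 + 1
  g(x) = atan(x)   ⇒   g'(x) = 1/(x^2 + 1)
  lim(x→0) f'(x)/g'(x) = lim(x→0) (tan(x)^2 + 1)/(1/(x^2 + 1))
  = 1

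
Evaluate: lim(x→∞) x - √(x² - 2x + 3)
This is an ∞-∞ indeterminate form.

Combine fractions or rationalize to convert ∞-∞ to 0/0 form:
  lim(x→∞) x - √(x² - 2x + 3) = 1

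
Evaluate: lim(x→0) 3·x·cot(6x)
This is a 0·∞ indeterminate form.

Rewrite 0·∞ as a quotient (0/0 or ∞/∞ form), then apply L'Hôpital's rule:
  lim(x→0) 3·x·cot(6x) = 1/2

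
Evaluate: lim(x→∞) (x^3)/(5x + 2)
This is an ∞/∞ indeterminate form.

Apply L'Hôpital's rule: differentiate numerator and denominator separately.
  f(x) = x^3   ⇒   f'(x) = 3·x^2
  g(x) = 5·x + 2   ⇒   g'(x) = 5
  lim(x→∞) f'(x)/g'(x) = lim(x→∞) (3·x^2)/(5)
  = ∞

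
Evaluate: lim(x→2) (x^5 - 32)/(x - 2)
This is a standard limit.

Factor or rationalize the expression:
  lim(x→2) (x^5 - 32)/(x - 2) = 80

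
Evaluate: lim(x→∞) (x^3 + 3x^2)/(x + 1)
This is an ∞/∞ indeterminate form.

Apply L'Hôpital's rule: differentiate numerator and denominator separately.
  f(x) = x^3 + 3·x^2   ⇒   f'(x) = 3·x^2 + 6·x
  g(x) = x + 1   ⇒   g'(x) = 1
  lim(x→∞) f'(x)/g'(x) = lim(x→∞) (3·x^2 + 6·x)/(1)
  = ∞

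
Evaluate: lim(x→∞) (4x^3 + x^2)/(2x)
This is an ∞/∞ indeterminate form.

Apply L'Hôpital's rule: differentiate numerator and denominator separately.
  f(x) = 4·x^3 + x^2   ⇒   f'(x) = 12·x^2 + 2·x
  g(x) = 2·x   ⇒   g'(x) = 2
  lim(x→∞) f'(x)/g'(x) = lim(x→∞) (12·x^2 + 2·x)/(2)
  = ∞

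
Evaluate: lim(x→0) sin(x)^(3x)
This is an exponential indeterminate form.

For exponential indeterminate forms, take the natural log:
  Let L = lim(x→0) sin(x)^(3x)
  Then ln(L) = lim(x→0) [exponent × ln(base)]
  Evaluate using L'Hôpital or standard limits, then exponentiate.
  L = 1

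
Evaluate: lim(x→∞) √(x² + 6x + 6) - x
This is an ∞-∞ indeterminate form.

Combine fractions or rationalize to convert ∞-∞ to 0/0 form:
  lim(x→∞) √(x² + 6x + 6) - x = 3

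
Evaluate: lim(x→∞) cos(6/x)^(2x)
This is an exponential indeterminate form.

For exponential indeterminate forms, take the natural log:
  Let L = lim(x→∞) cos(6/x)^(2x)
  Then ln(L) = lim(x→∞) [exponent × ln(base)]
  Evaluate using L'Hôpital or standard limits, then exponentiate.
  L = 1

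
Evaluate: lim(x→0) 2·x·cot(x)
This is a 0·∞ indeterminate form.

Rewrite 0·∞ as a quotient (0/0 or ∞/∞ form), then apply L'Hôpital's rule:
  lim(x→0) 2·x·cot(x) = 2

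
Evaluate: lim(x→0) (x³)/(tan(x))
This is a 0/0 indeterminate form.

Apply L'Hôpital's rule: differentiate numerator and denominator separately.
  f(x) = x^3   ⇒   f'(x) = 3·x^2
  g(x) = tan(x)   ⇒   g'(x) = tan(x)^2 + 1
  lim(x→0) f'(x)/g'(x) = lim(x→0) (3·x^2)/(tan(x)^2 + 1)
  = 0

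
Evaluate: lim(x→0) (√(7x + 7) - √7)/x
This is a standard limit.

Factor or rationalize the expression:
  lim(x→0) (√(7x + 7) - √7)/x = sqrt(7)/2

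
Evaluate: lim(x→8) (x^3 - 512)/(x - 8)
This is a standard limit.

Factor or rationalize the expression:
  lim(x→8) (x^3 - 512)/(x - 8) = 192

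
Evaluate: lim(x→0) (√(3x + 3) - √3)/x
This is a standard limit.

Factor or rationalize the expression:
  lim(x→0) (√(3x + 3) - √3)/x = sqrt(3)/2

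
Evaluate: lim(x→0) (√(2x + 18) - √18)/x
This is a standard limit.

Factor or rationalize the expression:
  lim(x→0) (√(2x + 18) - √18)/x = sqrt(2)/6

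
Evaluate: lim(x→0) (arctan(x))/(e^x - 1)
This is a 0/0 indeterminate form.

Apply L'Hôpital's rule: differentiate numerator and denominator separately.
  f(x) = atan(x)   ⇒   f'(x) = 1/(x^2 + 1)
  g(x) = e^(x) - 1   ⇒   g'(x) = e^(x)
  lim(x→0) f'(x)/g'(x) = lim(x→0) (1/(x^2 + 1))/(e^(x))
  = 1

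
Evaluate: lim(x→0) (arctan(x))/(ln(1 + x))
This is a 0/0 indeterminate form.

Apply L'Hôpital's rule: differentiate numerator and denominator separately.
  f(x) = atan(x)   ⇒   f'(x) = 1/(x^2 + 1)
  g(x) = ln(x + 1)   ⇒   g'(x) = 1/(x + 1)
  lim(x→0) f'(x)/g'(x) = lim(x→0) (1/(x^2 + 1))/(1/(x + 1))
  = 1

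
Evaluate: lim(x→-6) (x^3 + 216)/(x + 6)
This is a standard limit.

Factor or rationalize the expression:
  lim(x→-6) (x^3 + 216)/(x + 6) = 108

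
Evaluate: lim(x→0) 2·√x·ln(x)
This is a 0·∞ indeterminate form.

Rewrite 0·∞ as a quotient (0/0 or ∞/∞ form), then apply L'Hôpital's rule:
  lim(x→0) 2·√x·ln(x) = 0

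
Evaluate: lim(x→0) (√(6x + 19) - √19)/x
This is a standard limit.

Factor or rationalize the expression:
  lim(x→0) (√(6x + 19) - √19)/x = 3·sqrt(19)/19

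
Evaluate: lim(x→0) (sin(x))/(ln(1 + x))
This is a 0/0 indeterminate form.

Apply L'Hôpital's rule: differentiate numerator and denominator separately.
  f(x) = sin(x)   ⇒   f'(x) = cos(x)
  g(x) = ln(x + 1)   ⇒   g'(x) = 1/(x + 1)
  lim(x→0) f'(x)/g'(x) = lim(x→0) (cos(x))/(1/(x + 1))
  = 1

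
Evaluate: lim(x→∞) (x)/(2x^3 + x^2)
This is an ∞/∞ indeterminate form.

Apply L'Hôpital's rule: differentiate numerator and denominator separately.
  f(x) = x   ⇒   f'(x) = 1
  g(x) = 2·x^3 + x^2   ⇒   g'(x) = 6·x^2 + 2·x
  lim(x→∞) f'(x)/g'(x) = lim(x→∞) (1)/(6·x^2 + 2·x)
  = 0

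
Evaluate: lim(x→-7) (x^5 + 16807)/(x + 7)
This is a standard limit.

Factor or rationalize the expression:
  lim(x→-7) (x^5 + 16807)/(x + 7) = 12005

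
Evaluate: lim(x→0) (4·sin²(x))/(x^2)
This is a 0/0 indeterminate form.

Apply L'Hôpital's rule: differentiate numerator and denominator separately.
  f(x) = 4·sin(x)^2   ⇒   f'(x) = 8·sin(x)·cos(x)
  g(x) = x^2   ⇒   g'(x) = 2·x
  lim(x→0) f'(x)/g'(x) = lim(x→0) (8·sin(x)·cos(x))/(2·x)
  = 4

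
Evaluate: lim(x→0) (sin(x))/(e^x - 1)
This is a 0/0 indeterminate form.

Apply L'Hôpital's rule: differentiate numerator and denominator separately.
  f(x) = sin(x)   ⇒   f'(x) = cos(x)
  g(x) = e^(x) - 1   ⇒   g'(x) = e^(x)
  lim(x→0) f'(x)/g'(x) = lim(x→0) (cos(x))/(e^(x))
  = 1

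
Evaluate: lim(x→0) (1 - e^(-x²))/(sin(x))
This is a 0/0 indeterminate form.

Apply L'Hôpital's rule: differentiate numerator and denominator separately.
  f(x) = 1 - e^(-x^2)   ⇒   f'(x) = 2·x·e^(-x^2)
  g(x) = sin(x)   ⇒   g'(x) = cos(x)
  lim(x→0) f'(x)/g'(x) = lim(x→0) (2·x·e^(-x^2))/(cos(x))
  = 0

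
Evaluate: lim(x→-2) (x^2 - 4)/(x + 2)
This is a standard limit.

Factor or rationalize the expression:
  lim(x→-2) (x^2 - 4)/(x + 2) = -4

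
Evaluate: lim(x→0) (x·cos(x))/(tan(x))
This is a 0/0 indeterminate form.

Apply L'Hôpital's rule: differentiate numerator and denominator separately.
  f(x) = x·cos(x)   ⇒   f'(x) = -x·sin(x) + cos(x)
  g(x) = tan(x)   ⇒   g'(x) = tan(x)^2 + 1
  lim(x→0) f'(x)/g'(x) = lim(x→0) (-x·sin(x) + cos(x))/(tan(x)^2 + 1)
  = 1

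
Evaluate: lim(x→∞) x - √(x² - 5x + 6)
This is an ∞-∞ indeterminate form.

Combine fractions or rationalize to convert ∞-∞ to 0/0 form:
  lim(x→∞) x - √(x² - 5x + 6) = 5/2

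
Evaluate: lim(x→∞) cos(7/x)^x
This is an exponential indeterminate form.

For exponential indeterminate forms, take the natural log:
  Let L = lim(x→∞) cos(7/x)^x
  Then ln(L) = lim(x→∞) [exponent × ln(base)]
  Evaluate using L'Hôpital or standard limits, then exponentiate.
  L = 1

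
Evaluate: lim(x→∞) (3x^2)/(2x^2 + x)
This is an ∞/∞ indeterminate form.

Apply L'Hôpital's rule: differentiate numerator and denominator separately.
  f(x) = 3·x^2   ⇒   f'(x) = 6·x
  g(x) = 2·x^2 + x   ⇒   g'(x) = 4·x + 1
  lim(x→∞) f'(x)/g'(x) = lim(x→∞) (6·x)/(4·x + 1)
  = 3/2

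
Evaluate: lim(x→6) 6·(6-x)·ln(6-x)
This is a 0·∞ indeterminate form.

Rewrite 0·∞ as a quotient (0/0 or ∞/∞ form), then apply L'Hôpital's rule:
  lim(x→6) 6·(6-x)·ln(6-x) = 0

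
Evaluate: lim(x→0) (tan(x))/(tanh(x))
This is a 0/0 indeterminate form.

Apply L'Hôpital's rule: differentiate numerator and denominator separately.
  f(x) = tan(x)   ⇒   f'(x) = tan(x)^2 + 1
  g(x) = tanh(x)   ⇒   g'(x) = 1 - tanh(x)^2
  lim(x→0) f'(x)/g'(x) = lim(x→0) (tan(x)^2 + 1)/(1 - tanh(x)^2)
  = 1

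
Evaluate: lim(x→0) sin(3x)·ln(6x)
This is a 0·∞ indeterminate form.

Rewrite 0·∞ as a quotient (0/0 or ∞/∞ form), then apply L'Hôpital's rule:
  lim(x→0) sin(3x)·ln(6x) = 0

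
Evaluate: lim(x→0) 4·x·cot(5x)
This is a 0·∞ indeterminate form.

Rewrite 0·∞ as a quotient (0/0 or ∞/∞ form), then apply L'Hôpital's rule:
  lim(x→0) 4·x·cot(5x) = 4/5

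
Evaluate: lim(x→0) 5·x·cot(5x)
This is a 0·∞ indeterminate form.

Rewrite 0·∞ as a quotient (0/0 or ∞/∞ form), then apply L'Hôpital's rule:
  lim(x→0) 5·x·cot(5x) = 1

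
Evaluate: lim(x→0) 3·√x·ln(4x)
This is a 0·∞ indeterminate form.

Rewrite 0·∞ as a quotient (0/0 or ∞/∞ form), then apply L'Hôpital's rule:
  lim(x→0) 3·√x·ln(4x) = 0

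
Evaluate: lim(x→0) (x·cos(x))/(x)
This is a 0/0 indeterminate form.

Apply L'Hôpital's rule: differentiate numerator and denominator separately.
  f(x) = x·cos(x)   ⇒   f'(x) = -x·sin(x) + cos(x)
  g(x) = x   ⇒   g'(x) = 1
  lim(x→0) f'(x)/g'(x) = lim(x→0) (-x·sin(x) + cos(x))/(1)
  = 1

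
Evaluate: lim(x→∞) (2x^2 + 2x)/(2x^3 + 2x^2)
This is an ∞/∞ indeterminate form.

Apply L'Hôpital's rule: differentiate numerator and denominator separately.
  f(x) = 2·x^2 + 2·x   ⇒   f'(x) = 4·x + 2
  g(x) = 2·x^3 + 2·x^2   ⇒   g'(x) = 6·x^2 + 4·x
  lim(x→∞) f'(x)/g'(x) = lim(x→∞) (4·x + 2)/(6·x^2 + 4·x)
  = 0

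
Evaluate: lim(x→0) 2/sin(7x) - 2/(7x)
This is an ∞-∞ indeterminate form.

Combine fractions or rationalize to convert ∞-∞ to 0/0 form:
  lim(x→0) 2/sin(7x) - 2/(7x) = 0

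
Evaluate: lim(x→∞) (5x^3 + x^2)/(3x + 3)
This is an ∞/∞ indeterminate form.

Apply L'Hôpital's rule: differentiate numerator and denominator separately.
  f(x) = 5·x^3 + x^2   ⇒   f'(x) = 15·x^2 + 2·x
  g(x) = 3·x + 3   ⇒   g'(x) = 3
  lim(x→∞) f'(x)/g'(x) = lim(x→∞) (15·x^2 + 2·x)/(3)
  = ∞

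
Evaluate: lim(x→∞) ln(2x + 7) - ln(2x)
This is an ∞-∞ indeterminate form.

Combine fractions or rationalize to convert ∞-∞ to 0/0 form:
  lim(x→∞) ln(2x + 7) - ln(2x) = 0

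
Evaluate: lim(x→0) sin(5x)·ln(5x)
This is a 0·∞ indeterminate form.

Rewrite 0·∞ as a quotient (0/0 or ∞/∞ form), then apply L'Hôpital's rule:
  lim(x→0) sin(5x)·ln(5x) = 0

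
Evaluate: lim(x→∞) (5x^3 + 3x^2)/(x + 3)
This is an ∞/∞ indeterminate form.

Apply L'Hôpital's rule: differentiate numerator and denominator separately.
  f(x) = 5·x^3 + 3·x^2   ⇒   f'(x) = 15·x^2 + 6·x
  g(x) = x + 3   ⇒   g'(x) = 1
  lim(x→∞) f'(x)/g'(x) = lim(x→∞) (15·x^2 + 6·x)/(1)
  = ∞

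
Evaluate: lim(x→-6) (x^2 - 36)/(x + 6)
This is a standard limit.

Factor or rationalize the expression:
  lim(x→-6) (x^2 - 36)/(x + 6) = -12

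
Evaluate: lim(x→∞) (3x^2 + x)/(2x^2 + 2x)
This is an ∞/∞ indeterminate form.

Apply L'Hôpital's rule: differentiate numerator and denominator separately.
  f(x) = 3·x^2 + x   ⇒   f'(x) = 6·x + 1
  g(x) = 2·x^2 + 2·x   ⇒   g'(x) = 4·x + 2
  lim(x→∞) f'(x)/g'(x) = lim(x→∞) (6·x + 1)/(4·x + 2)
  = 3/2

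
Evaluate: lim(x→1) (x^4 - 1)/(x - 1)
This is a standard limit.

Factor or rationalize the expression:
  lim(x→1) (x^4 - 1)/(x - 1) = 4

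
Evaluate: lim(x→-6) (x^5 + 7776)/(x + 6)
This is a standard limit.

Factor or rationalize the expression:
  lim(x→-6) (x^5 + 7776)/(x + 6) = 6480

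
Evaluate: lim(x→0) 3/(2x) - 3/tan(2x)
This is an ∞-∞ indeterminate form.

Combine fractions or rationalize to convert ∞-∞ to 0/0 form:
  lim(x→0) 3/(2x) - 3/tan(2x) = 0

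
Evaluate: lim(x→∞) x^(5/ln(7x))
This is an exponential indeterminate form.

For exponential indeterminate forms, take the natural log:
  Let L = lim(x→∞) x^(5/ln(7x))
  Then ln(L) = lim(x→∞) [exponent × ln(base)]
  Evaluate using L'Hôpital or standard limits, then exponentiate.
  L = e^(5)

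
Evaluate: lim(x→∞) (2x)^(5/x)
This is an exponential indeterminate form.

For exponential indeterminate forms, take the natural log:
  Let L = lim(x→∞) (2x)^(5/x)
  Then ln(L) = lim(x→∞) [exponent × ln(base)]
  Evaluate using L'Hôpital or standard limits, then exponentiate.
  L = 1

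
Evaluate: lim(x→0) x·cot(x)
This is a 0·∞ indeterminate form.

Rewrite 0·∞ as a quotient (0/0 or ∞/∞ form), then apply L'Hôpital's rule:
  lim(x→0) x·cot(x) = 1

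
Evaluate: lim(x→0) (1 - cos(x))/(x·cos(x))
This is a 0/0 indeterminate form.

Apply L'Hôpital's rule: differentiate numerator and denominator separately.
  f(x) = 1 - cos(x)   ⇒   f'(x) = sin(x)
  g(x) = x·cos(x)   ⇒   g'(x) = -x·sin(x) + cos(x)
  lim(x→0) f'(x)/g'(x) = lim(x→0) (sin(x))/(-x·sin(x) + cos(x))
  = 0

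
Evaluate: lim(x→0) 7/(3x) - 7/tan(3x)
This is an ∞-∞ indeterminate form.

Combine fractions or rationalize to convert ∞-∞ to 0/0 form:
  lim(x→0) 7/(3x) - 7/tan(3x) = 0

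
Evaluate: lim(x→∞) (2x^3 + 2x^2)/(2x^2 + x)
This is an ∞/∞ indeterminate form.

Apply L'Hôpital's rule: differentiate numerator and denominator separately.
  f(x) = 2·x^3 + 2·x^2   ⇒   f'(x) = 6·x^2 + 4·x
  g(x) = 2·x^2 + x   ⇒   g'(x) = 4·x + 1
  lim(x→∞) f'(x)/g'(x) = lim(x→∞) (6·x^2 + 4·x)/(4·x + 1)
  = ∞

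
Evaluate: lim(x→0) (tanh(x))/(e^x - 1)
This is a 0/0 indeterminate form.

Apply L'Hôpital's rule: differentiate numerator and denominator separately.
  f(x) = tanh(x)   ⇒   f'(x) = 1 - tanh(x)^2
  g(x) = e^(x) - 1   ⇒   g'(x) = e^(x)
  lim(x→0) f'(x)/g'(x) = lim(x→0) (1 - tanh(x)^2)/(e^(x))
  = 1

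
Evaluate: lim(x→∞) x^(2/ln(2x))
This is an exponential indeterminate form.

For exponential indeterminate forms, take the natural log:
  Let L = lim(x→∞) x^(2/ln(2x))
  Then ln(L) = lim(x→∞) [exponent × ln(base)]
  Evaluate using L'Hôpital or standard limits, then exponentiate.
  L = e²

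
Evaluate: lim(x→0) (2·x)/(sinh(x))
This is a 0/0 indeterminate form.

Apply L'Hôpital's rule: differentiate numerator and denominator separately.
  f(x) = 2·x   ⇒   f'(x) = 2
  g(x) = sinh(x)   ⇒   g'(x) = cosh(x)
  lim(x→0) f'(x)/g'(x) = lim(x→0) (2)/(cosh(x))
  = 2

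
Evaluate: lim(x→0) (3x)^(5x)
This is an exponential indeterminate form.

For exponential indeterminate forms, take the natural log:
  Let L = lim(x→0) (3x)^(5x)
  Then ln(L) = lim(x→0) [exponent × ln(base)]
  Evaluate using L'Hôpital or standard limits, then exponentiate.
  L = 1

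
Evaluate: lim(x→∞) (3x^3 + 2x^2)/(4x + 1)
This is an ∞/∞ indeterminate form.

Apply L'Hôpital's rule: differentiate numerator and denominator separately.
  f(x) = 3·x^3 + 2·x^2   ⇒   f'(x) = 9·x^2 + 4·x
  g(x) = 4·x + 1   ⇒   g'(x) = 4
  lim(x→∞) f'(x)/g'(x) = lim(x→∞) (9·x^2 + 4·x)/(4)
  = ∞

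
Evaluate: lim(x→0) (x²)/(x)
This is a 0/0 indeterminate form.

Apply L'Hôpital's rule: differentiate numerator and denominator separately.
  f(x) = x^2   ⇒   f'(x) = 2·x
  g(x) = x   ⇒   g'(x) = 1
  lim(x→0) f'(x)/g'(x) = lim(x→0) (2·x)/(1)
  = 0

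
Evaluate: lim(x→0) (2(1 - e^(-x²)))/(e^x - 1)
This is a 0/0 indeterminate form.

Apply L'Hôpital's rule: differentiate numerator and denominator separately.
  f(x) = 2 - 2·e^(-x^2)   ⇒   f'(x) = 4·x·e^(-x^2)
  g(x) = e^(x) - 1   ⇒   g'(x) = e^(x)
  lim(x→0) f'(x)/g'(x) = lim(x→0) (4·x·e^(-x^2))/(e^(x))
  = 0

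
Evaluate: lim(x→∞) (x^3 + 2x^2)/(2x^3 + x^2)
This is an ∞/∞ indeterminate form.

Apply L'Hôpital's rule: differentiate numerator and denominator separately.
  f(x) = x^3 + 2·x^2   ⇒   f'(x) = 3·x^2 + 4·x
  g(x) = 2·x^3 + x^2   ⇒   g'(x) = 6·x^2 + 2·x
  lim(x→∞) f'(x)/g'(x) = lim(x→∞) (3·x^2 + 4·x)/(6·x^2 + 2·x)
  = 1/2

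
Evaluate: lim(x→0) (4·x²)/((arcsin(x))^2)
This is a 0/0 indeterminate form.

Apply L'Hôpital's rule: differentiate numerator and denominator separately.
  f(x) = 4·x^2   ⇒   f'(x) = 8·x
  g(x) = asin(x)^2   ⇒   g'(x) = 2·asin(x)/sqrt(1 - x^2)
  lim(x→0) f'(x)/g'(x) = lim(x→0) (8·x)/(2·asin(x)/sqrt(1 - x^2))
  = 4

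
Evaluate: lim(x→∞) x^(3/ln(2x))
This is an exponential indeterminate form.

For exponential indeterminate forms, take the natural log:
  Let L = lim(x→∞) x^(3/ln(2x))
  Then ln(L) = lim(x→∞) [exponent × ln(base)]
  Evaluate using L'Hôpital or standard limits, then exponentiate.
  L = e^(3)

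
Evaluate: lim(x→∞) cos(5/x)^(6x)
This is an exponential indeterminate form.

For exponential indeterminate forms, take the natural log:
  Let L = lim(x→∞) cos(5/x)^(6x)
  Then ln(L) = lim(x→∞) [exponent × ln(base)]
  Evaluate using L'Hôpital or standard limits, then exponentiate.
  L = 1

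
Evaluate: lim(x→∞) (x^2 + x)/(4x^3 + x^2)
This is an ∞/∞ indeterminate form.

Apply L'Hôpital's rule: differentiate numerator and denominator separately.
  f(x) = x^2 + x   ⇒   f'(x) = 2·x + 1
  g(x) = 4·x^3 + x^2   ⇒   g'(x) = 12·x^2 + 2·x
  lim(x→∞) f'(x)/g'(x) = lim(x→∞) (2·x + 1)/(12·x^2 + 2·x)
  = 0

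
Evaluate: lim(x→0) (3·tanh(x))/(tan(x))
This is a 0/0 indeterminate form.

Apply L'Hôpital's rule: differentiate numerator and denominator separately.
  f(x) = 3·tanh(x)   ⇒   f'(x) = 3 - 3·tanh(x)^2
  g(x) = tan(x)   ⇒   g'(x) = tan(x)^2 + 1
  lim(x→0) f'(x)/g'(x) = lim(x→0) (3 - 3·tanh(x)^2)/(tan(x)^2 + 1)
  = 3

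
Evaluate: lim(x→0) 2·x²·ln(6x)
This is a 0·∞ indeterminate form.

Rewrite 0·∞ as a quotient (0/0 or ∞/∞ form), then apply L'Hôpital's rule:
  lim(x→0) 2·x²·ln(6x) = 0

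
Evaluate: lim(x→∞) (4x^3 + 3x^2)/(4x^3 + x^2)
This is an ∞/∞ indeterminate form.

Apply L'Hôpital's rule: differentiate numerator and denominator separately.
  f(x) = 4·x^3 + 3·x^2   ⇒   f'(x) = 12·x^2 + 6·x
  g(x) = 4·x^3 + x^2   ⇒   g'(x) = 12·x^2 + 2·x
  lim(x→∞) f'(x)/g'(x) = lim(x→∞) (12·x^2 + 6·x)/(12·x^2 + 2·x)
  = 1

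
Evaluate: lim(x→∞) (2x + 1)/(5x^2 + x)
This is an ∞/∞ indeterminate form.

Apply L'Hôpital's rule: differentiate numerator and denominator separately.
  f(x) = 2·x + 1   ⇒   f'(x) = 2
  g(x) = 5·x^2 + x   ⇒   g'(x) = 10·x + 1
  lim(x→∞) f'(x)/g'(x) = lim(x→∞) (2)/(10·x + 1)
  = 0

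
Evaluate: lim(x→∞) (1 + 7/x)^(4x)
This is an exponential indeterminate form.

For exponential indeterminate forms, take the natural log:
  Let L = lim(x→∞) (1 + 7/x)^(4x)
  Then ln(L) = lim(x→∞) [exponent × ln(base)]
  Evaluate using L'Hôpital or standard limits, then exponentiate.
  L = e^(28)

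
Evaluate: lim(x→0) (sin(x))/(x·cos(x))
This is a 0/0 indeterminate form.

Apply L'Hôpital's rule: differentiate numerator and denominator separately.
  f(x) = sin(x)   ⇒   f'(x) = cos(x)
  g(x) = x·cos(x)   ⇒   g'(x) = -x·sin(x) + cos(x)
  lim(x→0) f'(x)/g'(x) = lim(x→0) (cos(x))/(-x·sin(x) + cos(x))
  = 1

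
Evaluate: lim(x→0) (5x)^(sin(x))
This is an exponential indeterminate form.

For exponential indeterminate forms, take the natural log:
  Let L = lim(x→0) (5x)^(sin(x))
  Then ln(L) = lim(x→0) [exponent × ln(base)]
  Evaluate using L'Hôpital or standard limits, then exponentiate.
  L = 1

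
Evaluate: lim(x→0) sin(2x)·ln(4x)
This is a 0·∞ indeterminate form.

Rewrite 0·∞ as a quotient (0/0 or ∞/∞ form), then apply L'Hôpital's rule:
  lim(x→0) sin(2x)·ln(4x) = 0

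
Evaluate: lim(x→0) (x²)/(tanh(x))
This is a 0/0 indeterminate form.

Apply L'Hôpital's rule: differentiate numerator and denominator separately.
  f(x) = x^2   ⇒   f'(x) = 2·x
  g(x) = tanh(x)   ⇒   g'(x) = 1 - tanh(x)^2
  lim(x→0) f'(x)/g'(x) = lim(x→0) (2·x)/(1 - tanh(x)^2)
  = 0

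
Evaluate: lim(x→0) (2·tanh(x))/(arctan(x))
This is a 0/0 indeterminate form.

Apply L'Hôpital's rule: differentiate numerator and denominator separately.
  f(x) = 2·tanh(x)   ⇒   f'(x) = 2 - 2·tanh(x)^2
  g(x) = atan(x)   ⇒   g'(x) = 1/(x^2 + 1)
  lim(x→0) f'(x)/g'(x) = lim(x→0) (2 - 2·tanh(x)^2)/(1/(x^2 + 1))
  = 2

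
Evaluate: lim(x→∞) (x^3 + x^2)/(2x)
This is an ∞/∞ indeterminate form.

Apply L'Hôpital's rule: differentiate numerator and denominator separately.
  f(x) = x^3 + x^2   ⇒   f'(x) = 3·x^2 + 2·x
  g(x) = 2·x   ⇒   g'(x) = 2
  lim(x→∞) f'(x)/g'(x) = lim(x→∞) (3·x^2 + 2·x)/(2)
  = ∞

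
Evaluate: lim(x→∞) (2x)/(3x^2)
This is an ∞/∞ indeterminate form.

Apply L'Hôpital's rule: differentiate numerator and denominator separately.
  f(x) = 2·x   ⇒   f'(x) = 2
  g(x) = 3·x^2   ⇒   g'(x) = 6·x
  lim(x→∞) f'(x)/g'(x) = lim(x→∞) (2)/(6·x)
  = 0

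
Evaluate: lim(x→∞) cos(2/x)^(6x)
This is an exponential indeterminate form.

For exponential indeterminate forms, take the natural log:
  Let L = lim(x→∞) cos(2/x)^(6x)
  Then ln(L) = lim(x→∞) [exponent × ln(base)]
  Evaluate using L'Hôpital or standard limits, then exponentiate.
  L = 1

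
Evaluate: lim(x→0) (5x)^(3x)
This is an exponential indeterminate form.

For exponential indeterminate forms, take the natural log:
  Let L = lim(x→0) (5x)^(3x)
  Then ln(L) = lim(x→0) [exponent × ln(base)]
  Evaluate using L'Hôpital or standard limits, then exponentiate.
  L = 1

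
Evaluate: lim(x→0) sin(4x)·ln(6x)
This is a 0·∞ indeterminate form.

Rewrite 0·∞ as a quotient (0/0 or ∞/∞ form), then apply L'Hôpital's rule:
  lim(x→0) sin(4x)·ln(6x) = 0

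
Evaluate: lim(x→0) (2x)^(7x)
This is an exponential indeterminate form.

For exponential indeterminate forms, take the natural log:
  Let L = lim(x→0) (2x)^(7x)
  Then ln(L) = lim(x→0) [exponent × ln(base)]
  Evaluate using L'Hôpital or standard limits, then exponentiate.
  L = 1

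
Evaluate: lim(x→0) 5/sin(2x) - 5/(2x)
This is an ∞-∞ indeterminate form.

Combine fractions or rationalize to convert ∞-∞ to 0/0 form:
  lim(x→0) 5/sin(2x) - 5/(2x) = 0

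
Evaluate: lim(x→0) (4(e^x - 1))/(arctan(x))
This is a 0/0 indeterminate form.

Apply L'Hôpital's rule: differentiate numerator and denominator separately.
  f(x) = 4·e^(x) - 4   ⇒   f'(x) = 4·e^(x)
  g(x) = atan(x)   ⇒   g'(x) = 1/(x^2 + 1)
  lim(x→0) f'(x)/g'(x) = lim(x→0) (4·e^(x))/(1/(x^2 + 1))
  = 4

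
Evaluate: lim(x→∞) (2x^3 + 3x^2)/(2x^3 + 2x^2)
This is an ∞/∞ indeterminate form.

Apply L'Hôpital's rule: differentiate numerator and denominator separately.
  f(x) = 2·x^3 + 3·x^2   ⇒   f'(x) = 6·x^2 + 6·x
  g(x) = 2·x^3 + 2·x^2   ⇒   g'(x) = 6·x^2 + 4·x
  lim(x→∞) f'(x)/g'(x) = lim(x→∞) (6·x^2 + 6·x)/(6·x^2 + 4·x)
  = 1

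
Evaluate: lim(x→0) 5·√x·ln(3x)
This is a 0·∞ indeterminate form.

Rewrite 0·∞ as a quotient (0/0 or ∞/∞ form), then apply L'Hôpital's rule:
  lim(x→0) 5·√x·ln(3x) = 0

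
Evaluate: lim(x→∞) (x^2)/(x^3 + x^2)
This is an ∞/∞ indeterminate form.

Apply L'Hôpital's rule: differentiate numerator and denominator separately.
  f(x) = x^2   ⇒   f'(x) = 2·x
  g(x) = x^3 + x^2   ⇒   g'(x) = 3·x^2 + 2·x
  lim(x→∞) f'(x)/g'(x) = lim(x→∞) (2·x)/(3·x^2 + 2·x)
  = 0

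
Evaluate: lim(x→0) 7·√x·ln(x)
This is a 0·∞ indeterminate form.

Rewrite 0·∞ as a quotient (0/0 or ∞/∞ form), then apply L'Hôpital's rule:
  lim(x→0) 7·√x·ln(x) = 0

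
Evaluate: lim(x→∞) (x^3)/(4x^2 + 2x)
This is an ∞/∞ indeterminate form.

Apply L'Hôpital's rule: differentiate numerator and denominator separately.
  f(x) = x^3   ⇒   f'(x) = 3·x^2
  g(x) = 4·x^2 + 2·x   ⇒   g'(x) = 8·x + 2
  lim(x→∞) f'(x)/g'(x) = lim(x→∞) (3·x^2)/(8·x + 2)
  = ∞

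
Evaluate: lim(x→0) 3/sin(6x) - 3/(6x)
This is an ∞-∞ indeterminate form.

Combine fractions or rationalize to convert ∞-∞ to 0/0 form:
  lim(x→0) 3/sin(6x) - 3/(6x) = 0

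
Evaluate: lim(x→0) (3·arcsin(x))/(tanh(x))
This is a 0/0 indeterminate form.

Apply L'Hôpital's rule: differentiate numerator and denominator separately.
  f(x) = 3·asin(x)   ⇒   f'(x) = 3/sqrt(1 - x^2)
  g(x) = tanh(x)   ⇒   g'(x) = 1 - tanh(x)^2
  lim(x→0) f'(x)/g'(x) = lim(x→0) (3/sqrt(1 - x^2))/(1 - tanh(x)^2)
  = 3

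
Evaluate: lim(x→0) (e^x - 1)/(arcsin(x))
This is a 0/0 indeterminate form.

Apply L'Hôpital's rule: differentiate numerator and denominator separately.
  f(x) = e^(x) - 1   ⇒   f'(x) = e^(x)
  g(x) = asin(x)   ⇒   g'(x) = 1/sqrt(1 - x^2)
  lim(x→0) f'(x)/g'(x) = lim(x→0) (e^(x))/(1/sqrt(1 - x^2))
  = 1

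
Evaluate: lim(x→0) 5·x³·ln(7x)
This is a 0·∞ indeterminate form.

Rewrite 0·∞ as a quotient (0/0 or ∞/∞ form), then apply L'Hôpital's rule:
  lim(x→0) 5·x³·ln(7x) = 0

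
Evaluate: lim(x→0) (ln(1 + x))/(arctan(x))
This is a 0/0 indeterminate form.

Apply L'Hôpital's rule: differentiate numerator and denominator separately.
  f(x) = ln(x + 1)   ⇒   f'(x) = 1/(x + 1)
  g(x) = atan(x)   ⇒   g'(x) = 1/(x^2 + 1)
  lim(x→0) f'(x)/g'(x) = lim(x→0) (1/(x + 1))/(1/(x^2 + 1))
  = 1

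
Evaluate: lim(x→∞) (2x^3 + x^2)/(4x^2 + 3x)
This is an ∞/∞ indeterminate form.

Apply L'Hôpital's rule: differentiate numerator and denominator separately.
  f(x) = 2·x^3 + x^2   ⇒   f'(x) = 6·x^2 + 2·x
  g(x) = 4·x^2 + 3·x   ⇒   g'(x) = 8·x + 3
  lim(x→∞) f'(x)/g'(x) = lim(x→∞) (6·x^2 + 2·x)/(8·x + 3)
  = ∞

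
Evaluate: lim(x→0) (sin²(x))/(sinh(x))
This is a 0/0 indeterminate form.

Apply L'Hôpital's rule: differentiate numerator and denominator separately.
  f(x) = sin(x)^2   ⇒   f'(x) = 2·sin(x)·cos(x)
  g(x) = sinh(x)   ⇒   g'(x) = cosh(x)
  lim(x→0) f'(x)/g'(x) = lim(x→0) (2·sin(x)·cos(x))/(cosh(x))
  = 0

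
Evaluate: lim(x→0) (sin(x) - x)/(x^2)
This is a 0/0 indeterminate form.

Apply L'Hôpital's rule: differentiate numerator and denominator separately.
  f(x) = -x + sin(x)   ⇒   f'(x) = cos(x) - 1
  g(x) = x^2   ⇒   g'(x) = 2·x
  lim(x→0) f'(x)/g'(x) = lim(x→0) (cos(x) - 1)/(2·x)
  = 0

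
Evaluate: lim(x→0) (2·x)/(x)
This is a 0/0 indeterminate form.

Apply L'Hôpital's rule: differentiate numerator and denominator separately.
  f(x) = 2·x   ⇒   f'(x) = 2
  g(x) = x   ⇒   g'(x) = 1
  lim(x→0) f'(x)/g'(x) = lim(x→0) (2)/(1)
  = 2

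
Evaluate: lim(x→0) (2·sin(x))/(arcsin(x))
This is a 0/0 indeterminate form.

Apply L'Hôpital's rule: differentiate numerator and denominator separately.
  f(x) = 2·sin(x)   ⇒   f'(x) = 2·cos(x)
  g(x) = asin(x)   ⇒   g'(x) = 1/sqrt(1 - x^2)
  lim(x→0) f'(x)/g'(x) = lim(x→0) (2·cos(x))/(1/sqrt(1 - x^2))
  = 2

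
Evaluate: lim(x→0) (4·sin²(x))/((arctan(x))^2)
This is a 0/0 indeterminate form.

Apply L'Hôpital's rule: differentiate numerator and denominator separately.
  f(x) = 4·sin(x)^2   ⇒   f'(x) = 8·sin(x)·cos(x)
  g(x) = atan(x)^2   ⇒   g'(x) = 2·atan(x)/(x^2 + 1)
  lim(x→0) f'(x)/g'(x) = lim(x→0) (8·sin(x)·cos(x))/(2·atan(x)/(x^2 + 1))
  = 4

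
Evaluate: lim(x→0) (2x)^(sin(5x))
This is an exponential indeterminate form.

For exponential indeterminate forms, take the natural log:
  Let L = lim(x→0) (2x)^(sin(5x))
  Then ln(L) = lim(x→0) [exponent × ln(base)]
  Evaluate using L'Hôpital or standard limits, then exponentiate.
  L = 1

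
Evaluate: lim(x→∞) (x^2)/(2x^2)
This is an ∞/∞ indeterminate form.

Apply L'Hôpital's rule: differentiate numerator and denominator separately.
  f(x) = x^2   ⇒   f'(x) = 2·x
  g(x) = 2·x^2   ⇒   g'(x) = 4·x
  lim(x→∞) f'(x)/g'(x) = lim(x→∞) (2·x)/(4·x)
  = 1/2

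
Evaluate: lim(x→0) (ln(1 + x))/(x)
This is a 0/0 indeterminate form.

Apply L'Hôpital's rule: differentiate numerator and denominator separately.
  f(x) = ln(x + 1)   ⇒   f'(x) = 1/(x + 1)
  g(x) = x   ⇒   g'(x) = 1
  lim(x→0) f'(x)/g'(x) = lim(x→0) (1/(x + 1))/(1)
  = 1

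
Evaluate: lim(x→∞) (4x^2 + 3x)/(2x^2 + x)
This is an ∞/∞ indeterminate form.

Apply L'Hôpital's rule: differentiate numerator and denominator separately.
  f(x) = 4·x^2 + 3·x   ⇒   f'(x) = 8·x + 3
  g(x) = 2·x^2 + x   ⇒   g'(x) = 4·x + 1
  lim(x→∞) f'(x)/g'(x) = lim(x→∞) (8·x + 3)/(4·x + 1)
  = 2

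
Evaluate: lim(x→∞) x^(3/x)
This is an exponential indeterminate form.

For exponential indeterminate forms, take the natural log:
  Let L = lim(x→∞) x^(3/x)
  Then ln(L) = lim(x→∞) [exponent × ln(base)]
  Evaluate using L'Hôpital or standard limits, then exponentiate.
  L = 1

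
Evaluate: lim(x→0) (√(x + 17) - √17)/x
This is a standard limit.

Factor or rationalize the expression:
  lim(x→0) (√(x + 17) - √17)/x = sqrt(17)/34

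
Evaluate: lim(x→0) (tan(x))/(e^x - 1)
This is a 0/0 indeterminate form.

Apply L'Hôpital's rule: differentiate numerator and denominator separately.
  f(x) = tan(x)   ⇒   f'(x) = tan(x)^2 + 1
  g(x) = e^(x) - 1   ⇒   g'(x) = e^(x)
  lim(x→0) f'(x)/g'(x) = lim(x→0) (tan(x)^2 + 1)/(e^(x))
  = 1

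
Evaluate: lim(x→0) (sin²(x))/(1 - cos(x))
This is a 0/0 indeterminate form.

Apply L'Hôpital's rule: differentiate numerator and denominator separately.
  f(x) = sin(x)^2   ⇒   f'(x) = 2·sin(x)·cos(x)
  g(x) = 1 - cos(x)   ⇒   g'(x) = sin(x)
  lim(x→0) f'(x)/g'(x) = lim(x→0) (2·sin(x)·cos(x))/(sin(x))
  = 2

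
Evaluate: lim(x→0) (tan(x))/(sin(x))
This is a 0/0 indeterminate form.

Apply L'Hôpital's rule: differentiate numerator and denominator separately.
  f(x) = tan(x)   ⇒   f'(x) = tan(x)^2 + 1
  g(x) = sin(x)   ⇒   g'(x) = cos(x)
  lim(x→0) f'(x)/g'(x) = lim(x→0) (tan(x)^2 + 1)/(cos(x))
  = 1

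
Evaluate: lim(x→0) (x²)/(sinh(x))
This is a 0/0 indeterminate form.

Apply L'Hôpital's rule: differentiate numerator and denominator separately.
  f(x) = x^2   ⇒   f'(x) = 2·x
  g(x) = sinh(x)   ⇒   g'(x) = cosh(x)
  lim(x→0) f'(x)/g'(x) = lim(x→0) (2·x)/(cosh(x))
  = 0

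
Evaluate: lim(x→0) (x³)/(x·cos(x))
This is a 0/0 indeterminate form.

Apply L'Hôpital's rule: differentiate numerator and denominator separately.
  f(x) = x^3   ⇒   f'(x) = 3·x^2
  g(x) = x·cos(x)   ⇒   g'(x) = -x·sin(x) + cos(x)
  lim(x→0) f'(x)/g'(x) = lim(x→0) (3·x^2)/(-x·sin(x) + cos(x))
  = 0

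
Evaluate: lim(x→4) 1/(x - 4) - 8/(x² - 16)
This is an ∞-∞ indeterminate form.

Combine fractions or rationalize to convert ∞-∞ to 0/0 form:
  lim(x→4) 1/(x - 4) - 8/(x² - 16) = 1/8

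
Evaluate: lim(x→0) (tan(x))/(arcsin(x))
This is a 0/0 indeterminate form.

Apply L'Hôpital's rule: differentiate numerator and denominator separately.
  f(x) = tan(x)   ⇒   f'(x) = tan(x)^2 + 1
  g(x) = asin(x)   ⇒   g'(x) = 1/sqrt(1 - x^2)
  lim(x→0) f'(x)/g'(x) = lim(x→0) (tan(x)^2 + 1)/(1/sqrt(1 - x^2))
  = 1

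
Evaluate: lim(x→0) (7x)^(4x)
This is an exponential indeterminate form.

For exponential indeterminate forms, take the natural log:
  Let L = lim(x→0) (7x)^(4x)
  Then ln(L) = lim(x→0) [exponent × ln(base)]
  Evaluate using L'Hôpital or standard limits, then exponentiate.
  L = 1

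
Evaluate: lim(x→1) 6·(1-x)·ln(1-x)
This is a 0·∞ indeterminate form.

Rewrite 0·∞ as a quotient (0/0 or ∞/∞ form), then apply L'Hôpital's rule:
  lim(x→1) 6·(1-x)·ln(1-x) = 0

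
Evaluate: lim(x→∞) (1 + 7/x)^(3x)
This is an exponential indeterminate form.

For exponential indeterminate forms, take the natural log:
  Let L = lim(x→∞) (1 + 7/x)^(3x)
  Then ln(L) = lim(x→∞) [exponent × ln(base)]
  Evaluate using L'Hôpital or standard limits, then exponentiate.
  L = e^(21)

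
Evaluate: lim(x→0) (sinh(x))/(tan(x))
This is a 0/0 indeterminate form.

Apply L'Hôpital's rule: differentiate numerator and denominator separately.
  f(x) = sinh(x)   ⇒   f'(x) = cosh(x)
  g(x) = tan(x)   ⇒   g'(x) = tan(x)^2 + 1
  lim(x→0) f'(x)/g'(x) = lim(x→0) (cosh(x))/(tan(x)^2 + 1)
  = 1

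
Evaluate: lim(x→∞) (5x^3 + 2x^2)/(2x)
This is an ∞/∞ indeterminate form.

Apply L'Hôpital's rule: differentiate numerator and denominator separately.
  f(x) = 5·x^3 + 2·x^2   ⇒   f'(x) = 15·x^2 + 4·x
  g(x) = 2·x   ⇒   g'(x) = 2
  lim(x→∞) f'(x)/g'(x) = lim(x→∞) (15·x^2 + 4·x)/(2)
  = ∞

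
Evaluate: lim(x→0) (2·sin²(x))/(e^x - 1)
This is a 0/0 indeterminate form.

Apply L'Hôpital's rule: differentiate numerator and denominator separately.
  f(x) = 2·sin(x)^2   ⇒   f'(x) = 4·sin(x)·cos(x)
  g(x) = e^(x) - 1   ⇒   g'(x) = e^(x)
  lim(x→0) f'(x)/g'(x) = lim(x→0) (4·sin(x)·cos(x))/(e^(x))
  = 0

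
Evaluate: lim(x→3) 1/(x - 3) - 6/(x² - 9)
This is an ∞-∞ indeterminate form.

Combine fractions or rationalize to convert ∞-∞ to 0/0 form:
  lim(x→3) 1/(x - 3) - 6/(x² - 9) = 1/6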